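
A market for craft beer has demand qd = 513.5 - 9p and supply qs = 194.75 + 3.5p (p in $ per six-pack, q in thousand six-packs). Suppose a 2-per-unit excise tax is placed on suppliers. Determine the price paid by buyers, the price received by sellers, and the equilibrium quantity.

Suppliers keep p_s = p_b - 2 per unit, so supply in terms of the buyer price is qs = 187.75 + 3.5p_b.
Set qd = qs: 513.5 - 9p_b = 187.75 + 3.5p_b, so 325.75 = 12.5p_b and p_b = 26.06.
Then p_s = 26.06 - 2 = 24.06 and q = 513.5 - 9(26.06) = 278.96.

p_b = 26.06, p_s = 24.06, q = 278.96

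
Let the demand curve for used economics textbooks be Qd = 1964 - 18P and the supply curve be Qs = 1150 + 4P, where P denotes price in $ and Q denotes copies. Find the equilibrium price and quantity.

P* = 37, Q* = 1298

At equilibrium Qd = Qs, so 1964 - 18P = 1150 + 4P; collecting terms, 814 = 22P and P* = 37.
Then Q* = 1964 - 18(37) = 1298.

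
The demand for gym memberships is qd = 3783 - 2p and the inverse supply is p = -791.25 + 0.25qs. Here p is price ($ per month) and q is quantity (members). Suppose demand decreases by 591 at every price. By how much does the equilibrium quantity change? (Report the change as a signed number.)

Inverting to quantity form: qs = 3165 + 4p.
Set qd = qs: 3783 - 2p = 3165 + 4p, so 618 = 6p and p* = 103.
Substitute back: q* = 3783 - 2(103) = 3577.
After the shift, demand is qd = 3192 - 2p.
New equilibrium: 27 = 6p, so p = 4.5 and q = 3183.
Δq = 3183 - 3577 = -394.

Δq = -394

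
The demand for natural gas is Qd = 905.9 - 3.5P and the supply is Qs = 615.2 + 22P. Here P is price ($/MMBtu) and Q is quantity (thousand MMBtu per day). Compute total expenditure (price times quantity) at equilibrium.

At equilibrium Qd = Qs, so 905.9 - 3.5P = 615.2 + 22P; collecting terms, 290.7 = 25.5P and P* = 11.4.
From the demand curve, Q* = 905.9 - 3.5(11.4) = 866.
Total expenditure = P* × Q* = 11.4 × 866 = 9872.4.

Total expenditure = 9872.4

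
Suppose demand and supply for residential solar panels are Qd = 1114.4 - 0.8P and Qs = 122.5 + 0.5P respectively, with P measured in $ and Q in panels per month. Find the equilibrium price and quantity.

The market clears where 1114.4 - 0.8P = 122.5 + 0.5P. Rearranging, 1.3P = 991.9, hence P* = 763.
Substitute back: Q* = 1114.4 - 0.8(763) = 504.

P* = 763, Q* = 504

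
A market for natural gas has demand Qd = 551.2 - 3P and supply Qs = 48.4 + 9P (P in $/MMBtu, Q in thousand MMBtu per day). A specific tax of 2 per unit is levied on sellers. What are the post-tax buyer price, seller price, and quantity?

With a tax of 2 on sellers, they supply based on the net price P_s = P_b - 2, so Qs = 30.4 + 9P_b.
Market clearing requires 551.2 - 3P_b = 30.4 + 9P_b; hence 520.8 = 12P_b and P_b = 43.4.
Then P_s = 43.4 - 2 = 41.4 and Q = 551.2 - 3(43.4) = 421.

P_b = 43.4, P_s = 41.4, Q = 421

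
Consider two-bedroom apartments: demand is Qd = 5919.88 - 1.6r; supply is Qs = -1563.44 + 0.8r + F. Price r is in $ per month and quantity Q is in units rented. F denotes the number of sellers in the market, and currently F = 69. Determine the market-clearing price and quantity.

r* = 3089.3, Q* = 977

With F = 69, supply is Qs = -1494.44 + 0.8r.
Equating demand and supply, 5919.88 - 1.6r = -1494.44 + 0.8r gives 2.4r = 7414.32, so r* = 3089.3.
From the demand curve, Q* = 5919.88 - 1.6(3089.3) = 977.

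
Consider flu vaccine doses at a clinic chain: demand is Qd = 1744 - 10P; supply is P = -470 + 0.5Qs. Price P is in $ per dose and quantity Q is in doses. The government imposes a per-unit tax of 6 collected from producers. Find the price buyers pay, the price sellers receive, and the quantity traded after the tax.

P_b = 68, P_s = 62, Q = 1064

In direct form, Qs = 940 + 2P.
With a tax of 6 on producers, they supply based on the net price P_s = P_b - 6, so Qs = 928 + 2P_b.
Set Qd = Qs: 1744 - 10P_b = 928 + 2P_b, so 816 = 12P_b and P_b = 68.
Then P_s = 68 - 6 = 62 and Q = 1744 - 10(68) = 1064.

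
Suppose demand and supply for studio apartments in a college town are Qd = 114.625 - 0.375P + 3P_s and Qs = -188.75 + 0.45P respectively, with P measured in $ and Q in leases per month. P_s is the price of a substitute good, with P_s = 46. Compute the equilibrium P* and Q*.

P* = 535, Q* = 52

With P_s = 46, demand is Qd = 252.625 - 0.375P.
The market clears where 252.625 - 0.375P = -188.75 + 0.45P. Rearranging, 0.825P = 441.375, hence P* = 535.
Substitute back: Q* = 252.625 - 0.375(535) = 52.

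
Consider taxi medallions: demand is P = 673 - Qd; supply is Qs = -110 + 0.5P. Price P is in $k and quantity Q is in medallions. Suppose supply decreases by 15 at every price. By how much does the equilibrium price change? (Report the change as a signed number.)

In direct form, Qd = 673 - P.
At equilibrium Qd = Qs, so 673 - P = -110 + 0.5P; collecting terms, 783 = 1.5P and P* = 522.
Then Q* = 673 - 522 = 151.
After the shift, supply is Qs = -125 + 0.5P.
The new intersection has 798 = 1.5P, i.e. P = 532, Q = 141.
ΔP = 532 - 522 = 10.

ΔP = 10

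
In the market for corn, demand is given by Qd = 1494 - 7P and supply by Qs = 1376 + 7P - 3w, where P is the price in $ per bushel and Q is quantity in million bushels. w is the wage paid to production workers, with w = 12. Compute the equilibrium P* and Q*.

With w = 12, supply is Qs = 1340 + 7P.
The market clears where 1494 - 7P = 1340 + 7P. Rearranging, 14P = 154, hence P* = 11.
Substitute back: Q* = 1494 - 7(11) = 1417.

P* = 11, Q* = 1417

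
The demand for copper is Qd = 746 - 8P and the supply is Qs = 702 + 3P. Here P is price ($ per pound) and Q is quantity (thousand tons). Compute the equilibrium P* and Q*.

P* = 4, Q* = 714

Set Qd = Qs: 746 - 8P = 702 + 3P, so 44 = 11P and P* = 4.
Plugging P* into demand: Q* = 746 - 8(4) = 714.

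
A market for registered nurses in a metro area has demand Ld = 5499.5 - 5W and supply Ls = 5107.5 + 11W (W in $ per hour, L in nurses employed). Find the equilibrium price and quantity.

The market clears where 5499.5 - 5W = 5107.5 + 11W. Rearranging, 16W = 392, hence W* = 24.5.
Then L* = 5499.5 - 5(24.5) = 5377.

W* = 24.5, L* = 5377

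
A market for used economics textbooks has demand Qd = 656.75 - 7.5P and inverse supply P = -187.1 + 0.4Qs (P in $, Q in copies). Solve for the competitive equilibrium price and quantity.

Rewriting in direct form: Qs = 467.75 + 2.5P.
Equating demand and supply, 656.75 - 7.5P = 467.75 + 2.5P gives 10P = 189, so P* = 18.9.
Plugging P* into demand: Q* = 656.75 - 7.5(18.9) = 515.

P* = 18.9, Q* = 515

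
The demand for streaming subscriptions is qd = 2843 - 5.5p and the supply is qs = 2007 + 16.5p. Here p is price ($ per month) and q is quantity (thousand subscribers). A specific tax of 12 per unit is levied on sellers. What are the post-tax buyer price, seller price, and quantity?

p_b = 47, p_s = 35, q = 2584.5

Sellers keep p_s = p_b - 12 per unit, so supply in terms of the buyer price is qs = 1809 + 16.5p_b.
Market clearing requires 2843 - 5.5p_b = 1809 + 16.5p_b; hence 1034 = 22p_b and p_b = 47.
So p_s = 35 and the quantity traded is q = 2843 - 5.5(47) = 2584.5.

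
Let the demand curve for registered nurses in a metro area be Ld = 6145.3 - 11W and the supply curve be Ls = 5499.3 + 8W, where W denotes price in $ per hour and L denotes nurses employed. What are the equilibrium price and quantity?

W* = 34, L* = 5771.3

Set Ld = Ls: 6145.3 - 11W = 5499.3 + 8W, so 646 = 19W and W* = 34.
Plugging W* into demand: L* = 6145.3 - 11(34) = 5771.3.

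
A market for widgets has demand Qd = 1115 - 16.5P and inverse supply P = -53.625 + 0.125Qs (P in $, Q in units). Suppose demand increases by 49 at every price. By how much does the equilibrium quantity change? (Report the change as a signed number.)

Solving each curve for Q: Qs = 429 + 8P.
Set Qd = Qs: 1115 - 16.5P = 429 + 8P, so 686 = 24.5P and P* = 28.
Plugging P* into demand: Q* = 1115 - 16.5(28) = 653.
After the shift, demand is Qd = 1164 - 16.5P.
Re-solving, 24.5P = 735 gives P = 30 and Q = 669.
ΔQ = 669 - 653 = 16.

ΔQ = 16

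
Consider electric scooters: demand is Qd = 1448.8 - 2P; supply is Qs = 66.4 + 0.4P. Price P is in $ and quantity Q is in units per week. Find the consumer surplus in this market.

Consumer surplus = 22022.56

The market clears where 1448.8 - 2P = 66.4 + 0.4P. Rearranging, 2.4P = 1382.4, hence P* = 576.
Plugging P* into demand: Q* = 1448.8 - 2(576) = 296.8.
Demand choke price (Qd = 0): P = 1448.8/2 = 724.4. Consumer surplus = ½ × (724.4 - 576) × 296.8 = 22022.56.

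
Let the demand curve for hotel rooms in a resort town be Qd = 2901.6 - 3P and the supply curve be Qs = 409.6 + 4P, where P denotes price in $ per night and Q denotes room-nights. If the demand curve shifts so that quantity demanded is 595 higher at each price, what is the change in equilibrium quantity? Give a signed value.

ΔQ = 340

The market clears where 2901.6 - 3P = 409.6 + 4P. Rearranging, 7P = 2492, hence P* = 356.
Plugging P* into demand: Q* = 2901.6 - 3(356) = 1833.6.
After the shift, demand is Qd = 3496.6 - 3P.
Re-solving, 7P = 3087 gives P = 441 and Q = 2173.6.
ΔQ = 2173.6 - 1833.6 = 340.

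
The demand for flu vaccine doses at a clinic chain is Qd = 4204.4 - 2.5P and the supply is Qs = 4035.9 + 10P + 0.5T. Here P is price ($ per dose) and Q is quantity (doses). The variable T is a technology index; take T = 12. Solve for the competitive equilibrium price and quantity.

With T = 12, supply is Qs = 4041.9 + 10P.
Set Qd = Qs: 4204.4 - 2.5P = 4041.9 + 10P, so 162.5 = 12.5P and P* = 13.
From the demand curve, Q* = 4204.4 - 2.5(13) = 4171.9.

P* = 13, Q* = 4171.9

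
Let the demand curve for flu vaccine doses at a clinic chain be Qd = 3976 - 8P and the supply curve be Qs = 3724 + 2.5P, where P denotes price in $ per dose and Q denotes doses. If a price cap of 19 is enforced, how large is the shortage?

Evaluating both curves at the ceiling price 19 gives Qd = 3824, Qs = 3771.5.
Shortage = Qd - Qs = 3824 - 3771.5 = 52.5.

Shortage = 52.5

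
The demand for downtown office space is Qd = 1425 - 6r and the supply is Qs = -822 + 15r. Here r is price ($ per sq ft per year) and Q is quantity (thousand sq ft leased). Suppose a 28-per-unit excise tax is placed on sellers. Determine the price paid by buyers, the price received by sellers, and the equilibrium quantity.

The tax drives a wedge r_b - r_s = 28. Substituting r_s = r_b - 28 into supply: Qs = -1242 + 15r_b.
Equate demand and the shifted supply: 1425 - 6r_b = -1242 + 15r_b, giving 21r_b = 2667, so r_b = 127.
So r_s = 99 and the quantity traded is Q = 1425 - 6(127) = 663.

r_b = 127, r_s = 99, Q = 663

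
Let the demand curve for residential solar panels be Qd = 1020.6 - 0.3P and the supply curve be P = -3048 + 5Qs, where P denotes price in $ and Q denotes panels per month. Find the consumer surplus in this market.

Consumer surplus = 998460

Solving each curve for Q: Qs = 609.6 + 0.2P.
The market clears where 1020.6 - 0.3P = 609.6 + 0.2P. Rearranging, 0.5P = 411, hence P* = 822.
Substitute back: Q* = 1020.6 - 0.3(822) = 774.
Demand choke price (Qd = 0): P = 1020.6/0.3 = 3402. Consumer surplus = ½ × (3402 - 822) × 774 = 998460.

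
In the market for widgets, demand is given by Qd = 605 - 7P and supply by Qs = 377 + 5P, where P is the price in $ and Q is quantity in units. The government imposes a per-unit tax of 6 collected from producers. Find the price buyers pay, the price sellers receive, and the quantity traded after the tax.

P_b = 21.5, P_s = 15.5, Q = 454.5

The tax drives a wedge P_b - P_s = 6. Substituting P_s = P_b - 6 into supply: Qs = 347 + 5P_b.
Equate demand and the shifted supply: 605 - 7P_b = 347 + 5P_b, giving 12P_b = 258, so P_b = 21.5.
So P_s = 15.5 and the quantity traded is Q = 605 - 7(21.5) = 454.5.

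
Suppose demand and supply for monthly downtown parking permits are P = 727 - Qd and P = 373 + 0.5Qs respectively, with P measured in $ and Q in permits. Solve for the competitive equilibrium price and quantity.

P* = 491, Q* = 236

Inverting to quantity form: Qd = 727 - P and Qs = -746 + 2P.
The market clears where 727 - P = -746 + 2P. Rearranging, 3P = 1473, hence P* = 491.
From the demand curve, Q* = 727 - 491 = 236.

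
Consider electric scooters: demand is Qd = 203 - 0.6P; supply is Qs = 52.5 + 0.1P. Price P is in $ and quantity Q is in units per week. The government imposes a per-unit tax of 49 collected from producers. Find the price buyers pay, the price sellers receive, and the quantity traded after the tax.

The tax drives a wedge P_b - P_s = 49. Substituting P_s = P_b - 49 into supply: Qs = 47.6 + 0.1P_b.
Market clearing requires 203 - 0.6P_b = 47.6 + 0.1P_b; hence 155.4 = 0.7P_b and P_b = 222.
So P_s = 173 and the quantity traded is Q = 203 - 0.6(222) = 69.8.

P_b = 222, P_s = 173, Q = 69.8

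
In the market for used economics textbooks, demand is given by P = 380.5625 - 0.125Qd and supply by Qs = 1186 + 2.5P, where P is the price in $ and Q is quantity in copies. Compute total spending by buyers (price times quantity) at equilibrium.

Total spending by buyers = 288244.5

In direct form, Qd = 3044.5 - 8P.
The market clears where 3044.5 - 8P = 1186 + 2.5P. Rearranging, 10.5P = 1858.5, hence P* = 177.
From the demand curve, Q* = 3044.5 - 8(177) = 1628.5.
Total spending by buyers = P* × Q* = 177 × 1628.5 = 288244.5.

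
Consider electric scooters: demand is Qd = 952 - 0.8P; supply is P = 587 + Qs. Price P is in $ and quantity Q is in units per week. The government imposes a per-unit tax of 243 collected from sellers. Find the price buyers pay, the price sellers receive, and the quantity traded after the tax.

P_b = 990, P_s = 747, Q = 160

In direct form, Qs = -587 + P.
The tax drives a wedge P_b - P_s = 243. Substituting P_s = P_b - 243 into supply: Qs = -830 + P_b.
Set Qd = Qs: 952 - 0.8P_b = -830 + P_b, so 1782 = 1.8P_b and P_b = 990.
So P_s = 747 and the quantity traded is Q = 952 - 0.8(990) = 160.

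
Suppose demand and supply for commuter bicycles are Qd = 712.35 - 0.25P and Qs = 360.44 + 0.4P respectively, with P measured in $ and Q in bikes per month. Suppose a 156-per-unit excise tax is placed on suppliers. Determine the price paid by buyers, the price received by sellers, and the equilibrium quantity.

Suppliers keep P_s = P_b - 156 per unit, so supply in terms of the buyer price is Qs = 298.04 + 0.4P_b.
Market clearing requires 712.35 - 0.25P_b = 298.04 + 0.4P_b; hence 414.31 = 0.65P_b and P_b = 637.4.
So P_s = 481.4 and the quantity traded is Q = 712.35 - 0.25(637.4) = 553.

P_b = 637.4, P_s = 481.4, Q = 553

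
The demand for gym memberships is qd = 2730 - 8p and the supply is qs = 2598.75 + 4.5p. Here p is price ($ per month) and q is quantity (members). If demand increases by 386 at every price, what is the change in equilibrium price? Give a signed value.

Set qd = qs: 2730 - 8p = 2598.75 + 4.5p, so 131.25 = 12.5p and p* = 10.5.
From the demand curve, q* = 2730 - 8(10.5) = 2646.
After the shift, demand is qd = 3116 - 8p.
New equilibrium: 517.25 = 12.5p, so p = 41.38 and q = 2784.96.
Δp = 41.38 - 10.5 = 30.88.

Δp = 30.88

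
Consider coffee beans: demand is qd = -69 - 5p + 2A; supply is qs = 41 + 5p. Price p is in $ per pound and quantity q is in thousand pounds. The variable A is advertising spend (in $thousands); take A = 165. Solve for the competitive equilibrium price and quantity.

With A = 165, demand is qd = 261 - 5p.
Equating demand and supply, 261 - 5p = 41 + 5p gives 10p = 220, so p* = 22.
From the demand curve, q* = 261 - 5(22) = 151.

p* = 22, q* = 151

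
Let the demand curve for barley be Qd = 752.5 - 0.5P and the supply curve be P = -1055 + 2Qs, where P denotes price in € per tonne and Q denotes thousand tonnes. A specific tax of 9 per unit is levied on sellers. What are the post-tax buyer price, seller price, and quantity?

P_b = 229.5, P_s = 220.5, Q = 637.75

Solving each curve for Q: Qs = 527.5 + 0.5P.
Sellers keep P_s = P_b - 9 per unit, so supply in terms of the buyer price is Qs = 523 + 0.5P_b.
Set Qd = Qs: 752.5 - 0.5P_b = 523 + 0.5P_b, so 229.5 = P_b and P_b = 229.5.
Then P_s = 229.5 - 9 = 220.5 and Q = 752.5 - 0.5(229.5) = 637.75.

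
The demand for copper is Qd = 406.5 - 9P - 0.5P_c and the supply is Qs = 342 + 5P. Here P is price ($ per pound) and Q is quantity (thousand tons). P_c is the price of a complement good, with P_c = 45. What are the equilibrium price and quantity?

With P_c = 45, demand is Qd = 384 - 9P.
Set Qd = Qs: 384 - 9P = 342 + 5P, so 42 = 14P and P* = 3.
Plugging P* into demand: Q* = 384 - 9(3) = 357.

P* = 3, Q* = 357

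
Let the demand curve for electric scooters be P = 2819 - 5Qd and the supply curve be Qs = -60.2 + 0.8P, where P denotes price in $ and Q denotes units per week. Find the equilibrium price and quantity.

P* = 624, Q* = 439

Rewriting in direct form: Qd = 563.8 - 0.2P.
The market clears where 563.8 - 0.2P = -60.2 + 0.8P. Rearranging, P = 624, hence P* = 624.
Plugging P* into demand: Q* = 563.8 - 0.2(624) = 439.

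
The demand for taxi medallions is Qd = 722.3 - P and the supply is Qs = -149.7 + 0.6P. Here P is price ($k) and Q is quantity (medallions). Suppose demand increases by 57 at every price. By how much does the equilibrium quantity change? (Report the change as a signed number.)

Equating demand and supply, 722.3 - P = -149.7 + 0.6P gives 1.6P = 872, so P* = 545.
Then Q* = 722.3 - 545 = 177.3.
After the shift, demand is Qd = 779.3 - P.
Re-solving, 1.6P = 929 gives P = 580.625 and Q = 198.675.
ΔQ = 198.675 - 177.3 = 21.375.

ΔQ = 21.375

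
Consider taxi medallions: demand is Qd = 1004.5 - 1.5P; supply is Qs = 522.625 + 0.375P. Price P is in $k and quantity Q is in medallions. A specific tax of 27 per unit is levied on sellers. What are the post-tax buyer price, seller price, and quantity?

Sellers keep P_s = P_b - 27 per unit, so supply in terms of the buyer price is Qs = 512.5 + 0.375P_b.
Market clearing requires 1004.5 - 1.5P_b = 512.5 + 0.375P_b; hence 492 = 1.875P_b and P_b = 262.4.
Then P_s = 262.4 - 27 = 235.4 and Q = 1004.5 - 1.5(262.4) = 610.9.

P_b = 262.4, P_s = 235.4, Q = 610.9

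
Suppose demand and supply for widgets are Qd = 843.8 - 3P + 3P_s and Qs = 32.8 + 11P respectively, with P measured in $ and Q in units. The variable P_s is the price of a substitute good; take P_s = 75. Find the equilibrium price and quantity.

P* = 74, Q* = 846.8

With P_s = 75, demand is Qd = 1068.8 - 3P.
Equating demand and supply, 1068.8 - 3P = 32.8 + 11P gives 14P = 1036, so P* = 74.
Plugging P* into demand: Q* = 1068.8 - 3(74) = 846.8.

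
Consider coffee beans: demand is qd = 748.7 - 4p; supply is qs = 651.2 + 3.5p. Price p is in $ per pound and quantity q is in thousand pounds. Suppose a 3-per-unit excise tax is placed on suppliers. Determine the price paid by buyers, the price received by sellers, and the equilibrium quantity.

With a tax of 3 on suppliers, they supply based on the net price p_s = p_b - 3, so qs = 640.7 + 3.5p_b.
Set qd = qs: 748.7 - 4p_b = 640.7 + 3.5p_b, so 108 = 7.5p_b and p_b = 14.4.
Then p_s = 14.4 - 3 = 11.4 and q = 748.7 - 4(14.4) = 691.1.

p_b = 14.4, p_s = 11.4, q = 691.1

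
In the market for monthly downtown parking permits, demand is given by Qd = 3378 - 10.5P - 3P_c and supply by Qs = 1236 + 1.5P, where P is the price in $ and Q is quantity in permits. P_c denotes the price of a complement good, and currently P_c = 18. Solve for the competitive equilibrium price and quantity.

P* = 174, Q* = 1497

With P_c = 18, demand is Qd = 3324 - 10.5P.
At equilibrium Qd = Qs, so 3324 - 10.5P = 1236 + 1.5P; collecting terms, 2088 = 12P and P* = 174.
From the demand curve, Q* = 3324 - 10.5(174) = 1497.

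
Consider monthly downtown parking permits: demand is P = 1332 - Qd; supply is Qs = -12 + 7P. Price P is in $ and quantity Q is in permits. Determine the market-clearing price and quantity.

Rewriting in direct form: Qd = 1332 - P.
Equating demand and supply, 1332 - P = -12 + 7P gives 8P = 1344, so P* = 168.
Plugging P* into demand: Q* = 1332 - 168 = 1164.

P* = 168, Q* = 1164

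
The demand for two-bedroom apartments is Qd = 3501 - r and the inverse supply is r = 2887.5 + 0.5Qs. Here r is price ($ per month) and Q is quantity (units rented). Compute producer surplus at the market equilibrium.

Producer surplus = 41820.25

Inverting to quantity form: Qs = -5775 + 2r.
Equating demand and supply, 3501 - r = -5775 + 2r gives 3r = 9276, so r* = 3092.
Substitute back: Q* = 3501 - 3092 = 409.
Supply choke price (Qs = 0): r = 2887.5. Producer surplus = ½ × (3092 - 2887.5) × 409 = 41820.25.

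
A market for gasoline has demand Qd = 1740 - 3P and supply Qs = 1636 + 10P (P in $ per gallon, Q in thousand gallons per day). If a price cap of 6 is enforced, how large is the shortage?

Shortage = 26

At P = 6: Qd = 1722 and Qs = 1696.
Shortage = Qd - Qs = 1722 - 1696 = 26.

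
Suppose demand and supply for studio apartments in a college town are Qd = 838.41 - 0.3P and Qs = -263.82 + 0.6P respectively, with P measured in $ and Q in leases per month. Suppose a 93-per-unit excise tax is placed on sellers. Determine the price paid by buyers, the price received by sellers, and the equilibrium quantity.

P_b = 1286.7, P_s = 1193.7, Q = 452.4

With a tax of 93 on sellers, they supply based on the net price P_s = P_b - 93, so Qs = -319.62 + 0.6P_b.
Set Qd = Qs: 838.41 - 0.3P_b = -319.62 + 0.6P_b, so 1158.03 = 0.9P_b and P_b = 1286.7.
Then P_s = 1286.7 - 93 = 1193.7 and Q = 838.41 - 0.3(1286.7) = 452.4.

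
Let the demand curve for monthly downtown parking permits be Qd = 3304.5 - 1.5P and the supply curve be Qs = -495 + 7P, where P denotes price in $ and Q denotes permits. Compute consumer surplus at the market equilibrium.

Consumer surplus = 2312652

At equilibrium Qd = Qs, so 3304.5 - 1.5P = -495 + 7P; collecting terms, 3799.5 = 8.5P and P* = 447.
From the demand curve, Q* = 3304.5 - 1.5(447) = 2634.
Demand choke price (Qd = 0): P = 3304.5/1.5 = 2203. Consumer surplus = ½ × (2203 - 447) × 2634 = 2312652.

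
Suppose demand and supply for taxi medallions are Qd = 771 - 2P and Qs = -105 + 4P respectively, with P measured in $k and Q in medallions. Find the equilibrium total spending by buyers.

Total spending by buyers = 69934

The market clears where 771 - 2P = -105 + 4P. Rearranging, 6P = 876, hence P* = 146.
Plugging P* into demand: Q* = 771 - 2(146) = 479.
Total spending by buyers = P* × Q* = 146 × 479 = 69934.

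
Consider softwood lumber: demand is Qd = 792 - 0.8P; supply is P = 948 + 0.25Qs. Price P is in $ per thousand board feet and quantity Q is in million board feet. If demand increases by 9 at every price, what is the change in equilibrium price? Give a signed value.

Inverting to quantity form: Qs = -3792 + 4P.
Equating demand and supply, 792 - 0.8P = -3792 + 4P gives 4.8P = 4584, so P* = 955.
Then Q* = 792 - 0.8(955) = 28.
After the shift, demand is Qd = 801 - 0.8P.
New equilibrium: 4593 = 4.8P, so P = 956.875 and Q = 35.5.
ΔP = 956.875 - 955 = 1.875.

ΔP = 1.875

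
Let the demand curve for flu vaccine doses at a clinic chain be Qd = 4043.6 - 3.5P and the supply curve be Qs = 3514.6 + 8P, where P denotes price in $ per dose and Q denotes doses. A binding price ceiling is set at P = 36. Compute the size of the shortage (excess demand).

At P = 36: Qd = 3917.6 and Qs = 3802.6.
Shortage = Qd - Qs = 3917.6 - 3802.6 = 115.

Shortage = 115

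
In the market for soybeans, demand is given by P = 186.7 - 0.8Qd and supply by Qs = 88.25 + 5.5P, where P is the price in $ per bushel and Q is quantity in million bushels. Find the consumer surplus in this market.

Consumer surplus = 17056.9

In direct form, Qd = 233.375 - 1.25P.
The market clears where 233.375 - 1.25P = 88.25 + 5.5P. Rearranging, 6.75P = 145.125, hence P* = 21.5.
Plugging P* into demand: Q* = 233.375 - 1.25(21.5) = 206.5.
Demand choke price (Qd = 0): P = 233.375/1.25 = 186.7. Consumer surplus = ½ × (186.7 - 21.5) × 206.5 = 17056.9.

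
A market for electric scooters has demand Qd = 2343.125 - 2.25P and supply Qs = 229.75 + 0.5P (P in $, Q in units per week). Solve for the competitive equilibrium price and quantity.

Equating demand and supply, 2343.125 - 2.25P = 229.75 + 0.5P gives 2.75P = 2113.375, so P* = 768.5.
Plugging P* into demand: Q* = 2343.125 - 2.25(768.5) = 614.

P* = 768.5, Q* = 614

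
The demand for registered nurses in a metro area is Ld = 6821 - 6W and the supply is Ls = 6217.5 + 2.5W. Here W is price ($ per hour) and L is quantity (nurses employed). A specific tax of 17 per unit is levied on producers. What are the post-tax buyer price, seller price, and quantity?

Producers keep W_s = W_b - 17 per unit, so supply in terms of the buyer price is Ls = 6175 + 2.5W_b.
Market clearing requires 6821 - 6W_b = 6175 + 2.5W_b; hence 646 = 8.5W_b and W_b = 76.
So W_s = 59 and the quantity traded is L = 6821 - 6(76) = 6365.

W_b = 76, W_s = 59, L = 6365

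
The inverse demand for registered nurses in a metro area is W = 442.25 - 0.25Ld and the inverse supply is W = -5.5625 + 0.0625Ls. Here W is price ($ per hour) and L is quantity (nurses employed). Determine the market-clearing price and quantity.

Inverting to quantity form: Ld = 1769 - 4W and Ls = 89 + 16W.
Set Ld = Ls: 1769 - 4W = 89 + 16W, so 1680 = 20W and W* = 84.
Plugging W* into demand: L* = 1769 - 4(84) = 1433.

W* = 84, L* = 1433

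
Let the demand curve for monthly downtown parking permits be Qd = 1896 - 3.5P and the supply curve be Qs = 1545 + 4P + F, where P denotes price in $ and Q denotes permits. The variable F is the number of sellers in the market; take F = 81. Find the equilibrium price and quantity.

With F = 81, supply is Qs = 1626 + 4P.
Set Qd = Qs: 1896 - 3.5P = 1626 + 4P, so 270 = 7.5P and P* = 36.
Plugging P* into demand: Q* = 1896 - 3.5(36) = 1770.

P* = 36, Q* = 1770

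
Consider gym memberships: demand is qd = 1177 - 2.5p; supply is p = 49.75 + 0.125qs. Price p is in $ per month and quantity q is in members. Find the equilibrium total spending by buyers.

Total spending by buyers = 120300

Solving each curve for q: qs = -398 + 8p.
The market clears where 1177 - 2.5p = -398 + 8p. Rearranging, 10.5p = 1575, hence p* = 150.
From the demand curve, q* = 1177 - 2.5(150) = 802.
Total spending by buyers = p* × q* = 150 × 802 = 120300.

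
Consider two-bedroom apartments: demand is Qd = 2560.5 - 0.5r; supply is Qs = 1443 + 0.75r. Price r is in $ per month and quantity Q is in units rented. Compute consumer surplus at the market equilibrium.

Consumer surplus = 4466882.25

Set Qd = Qs: 2560.5 - 0.5r = 1443 + 0.75r, so 1117.5 = 1.25r and r* = 894.
Substitute back: Q* = 2560.5 - 0.5(894) = 2113.5.
Demand choke price (Qd = 0): r = 2560.5/0.5 = 5121. Consumer surplus = ½ × (5121 - 894) × 2113.5 = 4466882.25.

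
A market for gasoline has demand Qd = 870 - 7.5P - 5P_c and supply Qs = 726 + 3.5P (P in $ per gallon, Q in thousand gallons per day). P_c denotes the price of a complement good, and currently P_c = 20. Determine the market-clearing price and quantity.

With P_c = 20, demand is Qd = 770 - 7.5P.
Set Qd = Qs: 770 - 7.5P = 726 + 3.5P, so 44 = 11P and P* = 4.
Then Q* = 770 - 7.5(4) = 740.

P* = 4, Q* = 740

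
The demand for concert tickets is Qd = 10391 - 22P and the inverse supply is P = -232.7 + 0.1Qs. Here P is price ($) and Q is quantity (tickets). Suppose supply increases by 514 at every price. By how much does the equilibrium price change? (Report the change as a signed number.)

ΔP = -16.0625

In direct form, Qs = 2327 + 10P.
Equating demand and supply, 10391 - 22P = 2327 + 10P gives 32P = 8064, so P* = 252.
Substitute back: Q* = 10391 - 22(252) = 4847.
After the shift, supply is Qs = 2841 + 10P.
Re-solving, 32P = 7550 gives P = 235.9375 and Q = 5200.375.
ΔP = 235.9375 - 252 = -16.0625.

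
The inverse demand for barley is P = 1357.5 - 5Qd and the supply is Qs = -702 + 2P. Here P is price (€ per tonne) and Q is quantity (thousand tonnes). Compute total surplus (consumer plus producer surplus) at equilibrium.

Total surplus = 92094.75

In direct form, Qd = 271.5 - 0.2P.
The market clears where 271.5 - 0.2P = -702 + 2P. Rearranging, 2.2P = 973.5, hence P* = 442.5.
From the demand curve, Q* = 271.5 - 0.2(442.5) = 183.
Demand choke price = 1357.5; supply choke price = 351. CS = ½(1357.5 - 442.5)(183) = 83722.5; PS = ½(442.5 - 351)(183) = 8372.25. Total surplus = 92094.75.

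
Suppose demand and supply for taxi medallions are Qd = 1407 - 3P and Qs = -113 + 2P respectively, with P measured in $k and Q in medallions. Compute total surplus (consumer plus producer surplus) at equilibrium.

At equilibrium Qd = Qs, so 1407 - 3P = -113 + 2P; collecting terms, 1520 = 5P and P* = 304.
Substitute back: Q* = 1407 - 3(304) = 495.
Demand choke price = 469; supply choke price = 56.5. CS = ½(469 - 304)(495) = 40837.5; PS = ½(304 - 56.5)(495) = 61256.25. Total surplus = 102093.75.

Total surplus = 102093.75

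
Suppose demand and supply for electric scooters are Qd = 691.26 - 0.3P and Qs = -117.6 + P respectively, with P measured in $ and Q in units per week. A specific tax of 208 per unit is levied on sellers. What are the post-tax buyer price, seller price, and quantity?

With a tax of 208 on sellers, they supply based on the net price P_s = P_b - 208, so Qs = -325.6 + P_b.
Equate demand and the shifted supply: 691.26 - 0.3P_b = -325.6 + P_b, giving 1.3P_b = 1016.86, so P_b = 782.2.
Then P_s = 782.2 - 208 = 574.2 and Q = 691.26 - 0.3(782.2) = 456.6.

P_b = 782.2, P_s = 574.2, Q = 456.6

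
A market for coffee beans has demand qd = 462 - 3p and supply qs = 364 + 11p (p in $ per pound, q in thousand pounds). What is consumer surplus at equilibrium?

Consumer surplus = 32413.5

Set qd = qs: 462 - 3p = 364 + 11p, so 98 = 14p and p* = 7.
Substitute back: q* = 462 - 3(7) = 441.
Demand choke price (qd = 0): p = 462/3 = 154. Consumer surplus = ½ × (154 - 7) × 441 = 32413.5.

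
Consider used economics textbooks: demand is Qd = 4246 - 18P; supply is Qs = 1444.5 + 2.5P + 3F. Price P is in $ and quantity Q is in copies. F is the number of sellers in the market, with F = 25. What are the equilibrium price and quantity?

With F = 25, supply is Qs = 1519.5 + 2.5P.
Equating demand and supply, 4246 - 18P = 1519.5 + 2.5P gives 20.5P = 2726.5, so P* = 133.
Plugging P* into demand: Q* = 4246 - 18(133) = 1852.

P* = 133, Q* = 1852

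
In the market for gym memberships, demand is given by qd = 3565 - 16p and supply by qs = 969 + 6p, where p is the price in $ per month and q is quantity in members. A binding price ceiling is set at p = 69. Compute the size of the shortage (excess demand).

With p fixed at 69, quantity demanded is 2461 and quantity supplied is 1383.
Shortage = qd - qs = 2461 - 1383 = 1078.

Shortage = 1078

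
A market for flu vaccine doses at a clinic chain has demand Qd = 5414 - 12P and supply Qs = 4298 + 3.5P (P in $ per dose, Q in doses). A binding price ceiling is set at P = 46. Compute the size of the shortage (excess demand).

Shortage = 403

At P = 46: Qd = 4862 and Qs = 4459.
Shortage = Qd - Qs = 4862 - 4459 = 403.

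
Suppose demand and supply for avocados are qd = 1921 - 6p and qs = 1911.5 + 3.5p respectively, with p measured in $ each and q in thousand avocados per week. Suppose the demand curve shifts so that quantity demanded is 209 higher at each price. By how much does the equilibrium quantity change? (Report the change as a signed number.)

Δq = 77

At equilibrium qd = qs, so 1921 - 6p = 1911.5 + 3.5p; collecting terms, 9.5 = 9.5p and p* = 1.
Then q* = 1921 - 6(1) = 1915.
After the shift, demand is qd = 2130 - 6p.
The new intersection has 218.5 = 9.5p, i.e. p = 23, q = 1992.
Δq = 1992 - 1915 = 77.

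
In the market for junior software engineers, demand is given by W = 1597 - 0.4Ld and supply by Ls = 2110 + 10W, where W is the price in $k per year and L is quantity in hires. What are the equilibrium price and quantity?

Inverting to quantity form: Ld = 3992.5 - 2.5W.
At equilibrium Ld = Ls, so 3992.5 - 2.5W = 2110 + 10W; collecting terms, 1882.5 = 12.5W and W* = 150.6.
Then L* = 3992.5 - 2.5(150.6) = 3616.

W* = 150.6, L* = 3616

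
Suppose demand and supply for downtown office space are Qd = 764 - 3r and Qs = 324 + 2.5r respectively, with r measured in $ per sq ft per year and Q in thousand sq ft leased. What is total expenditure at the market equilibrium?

Equating demand and supply, 764 - 3r = 324 + 2.5r gives 5.5r = 440, so r* = 80.
Then Q* = 764 - 3(80) = 524.
Total expenditure = r* × Q* = 80 × 524 = 41920.

Total expenditure = 41920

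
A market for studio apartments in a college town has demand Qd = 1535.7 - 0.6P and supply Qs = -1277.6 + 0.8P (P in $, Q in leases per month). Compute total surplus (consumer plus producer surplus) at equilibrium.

The market clears where 1535.7 - 0.6P = -1277.6 + 0.8P. Rearranging, 1.4P = 2813.3, hence P* = 2009.5.
Then Q* = 1535.7 - 0.6(2009.5) = 330.
Demand choke price = 2559.5; supply choke price = 1597. CS = ½(2559.5 - 2009.5)(330) = 90750; PS = ½(2009.5 - 1597)(330) = 68062.5. Total surplus = 158812.5.

Total surplus = 158812.5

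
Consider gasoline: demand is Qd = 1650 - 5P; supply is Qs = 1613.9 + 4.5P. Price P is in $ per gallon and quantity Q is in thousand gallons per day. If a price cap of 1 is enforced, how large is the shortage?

Shortage = 26.6

Evaluating both curves at the ceiling price 1 gives Qd = 1645, Qs = 1618.4.
Shortage = Qd - Qs = 1645 - 1618.4 = 26.6.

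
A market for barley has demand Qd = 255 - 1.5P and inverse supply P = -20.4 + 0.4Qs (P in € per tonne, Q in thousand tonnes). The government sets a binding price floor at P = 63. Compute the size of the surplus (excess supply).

Surplus = 48

Rewriting in direct form: Qs = 51 + 2.5P.
At P = 63: Qd = 160.5 and Qs = 208.5.
Surplus = Qs - Qd = 208.5 - 160.5 = 48.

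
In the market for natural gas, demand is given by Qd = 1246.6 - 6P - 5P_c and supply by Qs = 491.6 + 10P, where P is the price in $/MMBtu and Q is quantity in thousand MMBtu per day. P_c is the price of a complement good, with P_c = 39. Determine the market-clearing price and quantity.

With P_c = 39, demand is Qd = 1051.6 - 6P.
Set Qd = Qs: 1051.6 - 6P = 491.6 + 10P, so 560 = 16P and P* = 35.
Substitute back: Q* = 1051.6 - 6(35) = 841.6.

P* = 35, Q* = 841.6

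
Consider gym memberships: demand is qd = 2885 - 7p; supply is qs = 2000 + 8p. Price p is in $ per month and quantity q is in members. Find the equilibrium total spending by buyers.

Equating demand and supply, 2885 - 7p = 2000 + 8p gives 15p = 885, so p* = 59.
Plugging p* into demand: q* = 2885 - 7(59) = 2472.
Total spending by buyers = p* × q* = 59 × 2472 = 145848.

Total spending by buyers = 145848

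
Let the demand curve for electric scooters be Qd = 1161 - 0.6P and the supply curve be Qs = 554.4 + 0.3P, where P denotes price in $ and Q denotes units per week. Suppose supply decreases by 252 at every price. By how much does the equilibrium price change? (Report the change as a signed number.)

The market clears where 1161 - 0.6P = 554.4 + 0.3P. Rearranging, 0.9P = 606.6, hence P* = 674.
From the demand curve, Q* = 1161 - 0.6(674) = 756.6.
After the shift, supply is Qs = 302.4 + 0.3P.
New equilibrium: 858.6 = 0.9P, so P = 954 and Q = 588.6.
ΔP = 954 - 674 = 280.

ΔP = 280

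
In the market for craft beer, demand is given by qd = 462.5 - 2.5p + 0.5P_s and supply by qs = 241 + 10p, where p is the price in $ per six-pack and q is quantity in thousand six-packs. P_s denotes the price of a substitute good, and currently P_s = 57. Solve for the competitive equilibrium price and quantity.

With P_s = 57, demand is qd = 491 - 2.5p.
Set qd = qs: 491 - 2.5p = 241 + 10p, so 250 = 12.5p and p* = 20.
Substitute back: q* = 491 - 2.5(20) = 441.

p* = 20, q* = 441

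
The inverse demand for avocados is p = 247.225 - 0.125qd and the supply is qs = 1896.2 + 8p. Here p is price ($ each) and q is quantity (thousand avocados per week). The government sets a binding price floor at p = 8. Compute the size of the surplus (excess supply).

Surplus = 46.4

Inverting to quantity form: qd = 1977.8 - 8p.
With p fixed at 8, quantity demanded is 1913.8 and quantity supplied is 1960.2.
Surplus = qs - qd = 1960.2 - 1913.8 = 46.4.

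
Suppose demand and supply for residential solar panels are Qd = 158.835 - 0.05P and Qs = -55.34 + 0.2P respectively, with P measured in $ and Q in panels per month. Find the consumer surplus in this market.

Consumer surplus = 134560

The market clears where 158.835 - 0.05P = -55.34 + 0.2P. Rearranging, 0.25P = 214.175, hence P* = 856.7.
From the demand curve, Q* = 158.835 - 0.05(856.7) = 116.
Demand choke price (Qd = 0): P = 158.835/0.05 = 3176.7. Consumer surplus = ½ × (3176.7 - 856.7) × 116 = 134560.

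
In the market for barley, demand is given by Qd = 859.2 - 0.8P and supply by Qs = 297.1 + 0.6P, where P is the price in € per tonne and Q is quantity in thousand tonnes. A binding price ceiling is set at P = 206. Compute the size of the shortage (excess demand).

Shortage = 273.7

Evaluating both curves at the ceiling price 206 gives Qd = 694.4, Qs = 420.7.
Shortage = Qd - Qs = 694.4 - 420.7 = 273.7.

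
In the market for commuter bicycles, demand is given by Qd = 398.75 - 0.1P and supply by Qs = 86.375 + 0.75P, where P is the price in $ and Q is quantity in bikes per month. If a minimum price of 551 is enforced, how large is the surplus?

With P fixed at 551, quantity demanded is 343.65 and quantity supplied is 499.625.
Surplus = Qs - Qd = 499.625 - 343.65 = 155.975.

Surplus = 155.975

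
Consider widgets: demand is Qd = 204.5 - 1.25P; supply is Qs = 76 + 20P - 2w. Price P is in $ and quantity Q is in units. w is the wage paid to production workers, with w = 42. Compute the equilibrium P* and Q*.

With w = 42, supply is Qs = -8 + 20P.
Set Qd = Qs: 204.5 - 1.25P = -8 + 20P, so 212.5 = 21.25P and P* = 10.
Plugging P* into demand: Q* = 204.5 - 1.25(10) = 192.

P* = 10, Q* = 192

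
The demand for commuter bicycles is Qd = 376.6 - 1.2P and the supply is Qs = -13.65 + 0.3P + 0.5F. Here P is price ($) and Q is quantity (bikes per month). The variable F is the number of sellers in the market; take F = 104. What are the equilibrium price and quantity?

With F = 104, supply is Qs = 38.35 + 0.3P.
The market clears where 376.6 - 1.2P = 38.35 + 0.3P. Rearranging, 1.5P = 338.25, hence P* = 225.5.
Plugging P* into demand: Q* = 376.6 - 1.2(225.5) = 106.

P* = 225.5, Q* = 106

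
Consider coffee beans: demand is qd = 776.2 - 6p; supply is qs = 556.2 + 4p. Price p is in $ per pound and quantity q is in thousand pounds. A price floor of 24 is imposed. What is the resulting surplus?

Surplus = 20

Evaluating both curves at the floor price 24 gives qd = 632.2, qs = 652.2.
Surplus = qs - qd = 652.2 - 632.2 = 20.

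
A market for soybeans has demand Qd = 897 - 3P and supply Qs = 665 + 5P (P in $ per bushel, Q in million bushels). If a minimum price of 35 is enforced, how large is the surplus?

At P = 35: Qd = 792 and Qs = 840.
Surplus = Qs - Qd = 840 - 792 = 48.

Surplus = 48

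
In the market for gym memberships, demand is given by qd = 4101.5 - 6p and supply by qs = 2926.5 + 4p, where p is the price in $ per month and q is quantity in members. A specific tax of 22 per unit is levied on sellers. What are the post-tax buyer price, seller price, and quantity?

Sellers keep p_s = p_b - 22 per unit, so supply in terms of the buyer price is qs = 2838.5 + 4p_b.
Market clearing requires 4101.5 - 6p_b = 2838.5 + 4p_b; hence 1263 = 10p_b and p_b = 126.3.
So p_s = 104.3 and the quantity traded is q = 4101.5 - 6(126.3) = 3343.7.

p_b = 126.3, p_s = 104.3, q = 3343.7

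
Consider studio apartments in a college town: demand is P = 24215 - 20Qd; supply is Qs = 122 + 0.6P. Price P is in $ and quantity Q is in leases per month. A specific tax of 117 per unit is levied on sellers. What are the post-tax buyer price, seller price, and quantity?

P_b = 1783, P_s = 1666, Q = 1121.6

In direct form, Qd = 1210.75 - 0.05P.
Sellers keep P_s = P_b - 117 per unit, so supply in terms of the buyer price is Qs = 51.8 + 0.6P_b.
Equate demand and the shifted supply: 1210.75 - 0.05P_b = 51.8 + 0.6P_b, giving 0.65P_b = 1158.95, so P_b = 1783.
Then P_s = 1783 - 117 = 1666 and Q = 1210.75 - 0.05(1783) = 1121.6.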